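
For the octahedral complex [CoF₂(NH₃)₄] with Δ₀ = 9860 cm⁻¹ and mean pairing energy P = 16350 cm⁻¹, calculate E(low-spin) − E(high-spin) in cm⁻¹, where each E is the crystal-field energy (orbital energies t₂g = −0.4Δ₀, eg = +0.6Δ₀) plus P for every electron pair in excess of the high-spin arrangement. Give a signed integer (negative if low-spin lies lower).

6490

Ligand charges: 2×(-1) from F⁻ and 4×(+0) from NH₃ sum to -2; with overall charge +0, Co is +2.
Co is in group 9, so Co²⁺ is d⁷ (9 − 2 = 7).
High-spin: t₂g⁵ eg², CFSE = -0.8Δ₀ = -7888 cm⁻¹.
For low-spin the configuration is t₂g⁶ eg¹: orbital energy -1.8 × 9860 = -17748 cm⁻¹, and 1 additional pair relative to high-spin adds 16350 cm⁻¹, giving -1398 cm⁻¹.
The difference is -1398 − (-7888) = 6490 cm⁻¹, so high-spin lies lower.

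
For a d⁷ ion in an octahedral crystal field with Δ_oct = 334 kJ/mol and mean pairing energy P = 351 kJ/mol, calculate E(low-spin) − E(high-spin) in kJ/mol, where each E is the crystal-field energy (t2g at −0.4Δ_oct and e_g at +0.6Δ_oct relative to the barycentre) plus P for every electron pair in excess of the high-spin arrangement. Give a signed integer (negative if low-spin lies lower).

17

High-spin d⁷ fills as t2g^5 e_g^2 with CFSE 5(−0.4) + 2(+0.6) = -0.8Δ_oct = -267 kJ/mol.
Low-spin t2g^6 e_g^1 gives -1.8Δ_oct = -601 kJ/mol, but forming 1 extra pair costs 1P = 351 kJ/mol, so E(LS) = -601 + 351 = -250 kJ/mol.
Thus E(LS) − E(HS) = 17 kJ/mol.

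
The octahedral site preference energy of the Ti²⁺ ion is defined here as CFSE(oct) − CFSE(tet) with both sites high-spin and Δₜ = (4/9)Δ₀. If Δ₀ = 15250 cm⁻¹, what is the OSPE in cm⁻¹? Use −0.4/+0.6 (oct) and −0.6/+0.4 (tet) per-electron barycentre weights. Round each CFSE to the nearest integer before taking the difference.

Group 4 minus oxidation state +2 gives a d² configuration for Ti²⁺.
Octahedral (high-spin): t2g^2 e_g^0, CFSE = 2(−0.4) + 0(+0.6) = -0.8Δ₀ = -0.8 × 15250 = -12200 cm⁻¹.
Tetrahedral: e^2 t2^0, CFSE = 2(−0.6) + 0(+0.4) = -1.2Δₜ = -1.2 × (4/9) × 15250 = -8133 cm⁻¹.
Subtracting, OSPE = -12200 − (-8133) = -4067 cm⁻¹.

-4067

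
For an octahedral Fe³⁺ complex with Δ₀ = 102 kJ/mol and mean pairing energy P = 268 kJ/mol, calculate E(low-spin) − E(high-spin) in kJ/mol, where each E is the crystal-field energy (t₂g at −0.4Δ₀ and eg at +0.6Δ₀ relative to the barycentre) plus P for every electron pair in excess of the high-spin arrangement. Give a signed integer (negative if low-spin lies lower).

332

Fe sits in group 8; removing 3 electrons leaves Fe³⁺ with 8 − 3 = 5 d electrons.
High-spin d⁵ fills as t₂g³ eg² with CFSE 3(−0.4) + 2(+0.6) = 0.0Δ₀ = 0 kJ/mol.
For low-spin the configuration is t₂g⁵ eg⁰: orbital energy -2.0 × 102 = -204 kJ/mol, and 2 additional pairs relative to high-spin add 536 kJ/mol, giving 332 kJ/mol.
The difference is 332 − (0) = 332 kJ/mol, so high-spin lies lower.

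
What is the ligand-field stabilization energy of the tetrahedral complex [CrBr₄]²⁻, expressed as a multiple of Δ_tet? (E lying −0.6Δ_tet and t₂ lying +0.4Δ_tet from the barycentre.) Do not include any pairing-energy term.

Each Br⁻ contributes -1; 4 × (-1) = -4. With overall charge -2, Cr is in the +2 oxidation state.
Group 6 minus oxidation state +2 gives a d⁴ configuration for Cr²⁺.
Tetrahedral fields are weak (Δₜ ≈ 4/9 Δₒ), so electrons fill high-spin.
Configuration: e² t₂².
CFSE = 2(-0.6Δ_tet) + 2(0.4Δ_tet) = -1.2Δ_tet + 0.8Δ_tet = -0.4Δ_tet.

-0.4 Δ_tet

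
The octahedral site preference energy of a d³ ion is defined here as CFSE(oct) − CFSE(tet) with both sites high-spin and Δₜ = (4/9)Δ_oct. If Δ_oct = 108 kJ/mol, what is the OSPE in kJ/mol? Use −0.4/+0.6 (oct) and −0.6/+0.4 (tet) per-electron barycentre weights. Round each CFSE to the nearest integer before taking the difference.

-92

Octahedral high-spin t₂g³ eg⁰: CFSE = -1.2 × 108 = -130 kJ/mol.
Tetrahedral: e² t₂¹, CFSE = 2(−0.6) + 1(+0.4) = -0.8Δₜ = -0.8 × (4/9) × 108 = -38 kJ/mol.
OSPE = -130 − (-38) = -92 kJ/mol.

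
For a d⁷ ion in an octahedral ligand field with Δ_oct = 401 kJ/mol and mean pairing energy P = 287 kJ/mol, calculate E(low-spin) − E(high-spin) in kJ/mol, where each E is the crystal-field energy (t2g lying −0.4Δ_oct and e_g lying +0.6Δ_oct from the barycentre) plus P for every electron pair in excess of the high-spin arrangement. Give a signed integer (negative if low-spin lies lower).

High-spin d⁷ fills as t2g^5 e_g^2 with CFSE 5(−0.4) + 2(+0.6) = -0.8Δ_oct = -321 kJ/mol.
Low-spin: t2g^6 e_g^1, orbital CFSE = -1.8Δ_oct = -722 kJ/mol; plus 1 excess pair × P = +287 kJ/mol; total -435 kJ/mol.
E(LS) − E(HS) = -435 − (-321) = -114 kJ/mol.

-114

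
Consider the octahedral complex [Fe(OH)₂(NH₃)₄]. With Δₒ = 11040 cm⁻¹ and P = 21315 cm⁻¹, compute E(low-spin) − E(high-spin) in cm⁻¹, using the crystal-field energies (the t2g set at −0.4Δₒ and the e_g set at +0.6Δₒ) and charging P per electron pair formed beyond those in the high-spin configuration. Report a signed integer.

Ligand charges: 2×(-1) from OH⁻ and 4×(+0) from NH₃ sum to -2; with overall charge +0, Fe is +2.
Group 8 minus oxidation state +2 gives a d⁶ configuration for Fe²⁺.
High-spin: t2g^4 e_g^2, CFSE = -0.4Δₒ = -4416 cm⁻¹.
For low-spin the configuration is t2g^6 e_g^0: orbital energy -2.4 × 11040 = -26496 cm⁻¹, and 2 additional pairs relative to high-spin add 42630 cm⁻¹, giving 16134 cm⁻¹.
Thus E(LS) − E(HS) = 20550 cm⁻¹.

20550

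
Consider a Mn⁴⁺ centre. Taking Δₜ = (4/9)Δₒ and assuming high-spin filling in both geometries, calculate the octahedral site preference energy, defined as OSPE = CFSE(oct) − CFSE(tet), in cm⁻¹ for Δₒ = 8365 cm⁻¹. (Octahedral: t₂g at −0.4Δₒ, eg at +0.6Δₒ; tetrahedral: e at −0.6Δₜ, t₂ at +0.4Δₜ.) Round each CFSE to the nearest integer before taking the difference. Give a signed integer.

-7064

Group 7 minus oxidation state +4 gives a d³ configuration for Mn⁴⁺.
In an octahedral site d³ (HS) is t₂g³ eg⁰, giving CFSE(oct) = -1.2Δₒ = -10038 cm⁻¹.
In a tetrahedral site the filling is e² t₂¹: CFSE(tet) = -0.8Δₜ = -0.8 × (4/9)(8365) = -2974 cm⁻¹.
OSPE = -10038 − (-2974) = -7064 cm⁻¹.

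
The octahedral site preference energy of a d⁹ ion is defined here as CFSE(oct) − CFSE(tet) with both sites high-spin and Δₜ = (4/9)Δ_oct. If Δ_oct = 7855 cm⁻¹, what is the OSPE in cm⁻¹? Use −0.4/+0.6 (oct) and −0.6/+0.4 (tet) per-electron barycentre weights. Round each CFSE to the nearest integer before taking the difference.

In an octahedral site d⁹ (HS) is t₂g⁶ eg³, giving CFSE(oct) = -0.6Δ_oct = -4713 cm⁻¹.
Tetrahedral: e⁴ t₂⁵, CFSE = 4(−0.6) + 5(+0.4) = -0.4Δₜ = -0.4 × (4/9) × 7855 = -1396 cm⁻¹.
OSPE = -4713 − (-1396) = -3317 cm⁻¹.

-3317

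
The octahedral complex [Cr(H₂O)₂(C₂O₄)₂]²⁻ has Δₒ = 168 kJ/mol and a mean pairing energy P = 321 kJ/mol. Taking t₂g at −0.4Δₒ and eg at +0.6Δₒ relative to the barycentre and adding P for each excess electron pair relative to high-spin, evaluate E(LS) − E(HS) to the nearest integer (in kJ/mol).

Ligand charges: 2×(+0) from H₂O and 2×(-2) from C₂O₄²⁻ sum to -4; with overall charge -2, Cr is +2.
Group 6 minus oxidation state +2 gives a d⁴ configuration for Cr²⁺.
In the high-spin limit (t₂g³ eg¹) the orbital term is -0.6Δₒ = -101 kJ/mol, with no excess pairing.
For low-spin the configuration is t₂g⁴ eg⁰: orbital energy -1.6 × 168 = -269 kJ/mol, and 1 additional pair relative to high-spin adds 321 kJ/mol, giving 52 kJ/mol.
Thus E(LS) − E(HS) = 153 kJ/mol.

153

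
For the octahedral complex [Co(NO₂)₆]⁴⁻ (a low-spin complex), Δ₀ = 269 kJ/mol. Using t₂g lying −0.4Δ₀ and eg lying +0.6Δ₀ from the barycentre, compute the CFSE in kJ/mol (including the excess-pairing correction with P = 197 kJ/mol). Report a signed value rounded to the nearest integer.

Each NO₂⁻ contributes -1; 6 × (-1) = -6. With overall charge -4, Co is in the +2 oxidation state.
Co is in group 9, so Co²⁺ is d⁷ (9 − 2 = 7).
Configuration: t₂g⁶ eg¹.
CFSE(orbital) = 6×(-0.4Δ₀) + 1×(0.6Δ₀) = -1.8Δ₀; with Δ₀ = 269 kJ/mol that is -484 kJ/mol.
Pairing penalty: 3 pairs vs 2 in the high-spin reference → 1 extra × P = 197 kJ/mol.
Overall CFSE = -484 + 197 = -287 kJ/mol.

-287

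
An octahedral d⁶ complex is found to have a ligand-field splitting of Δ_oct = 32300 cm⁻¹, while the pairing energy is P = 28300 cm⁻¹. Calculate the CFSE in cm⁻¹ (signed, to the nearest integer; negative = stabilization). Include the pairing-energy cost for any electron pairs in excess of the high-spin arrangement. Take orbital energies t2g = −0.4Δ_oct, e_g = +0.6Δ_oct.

Δ_oct > P, so pairing is preferred: the ground state is low-spin.
Filling d⁶ accordingly: t2g^6 e_g^0.
Orbital CFSE = -2.4Δ_oct = -2.4 × 32300 = -77520 cm⁻¹.
Excess pairs vs high-spin: 3 − 1 = 2; pairing cost = +56600 cm⁻¹.
Net CFSE = -77520 + 56600 = -20920 cm⁻¹.

-20920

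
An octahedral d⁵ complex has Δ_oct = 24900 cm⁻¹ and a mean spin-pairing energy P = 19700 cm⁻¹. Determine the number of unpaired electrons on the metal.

Here Δ_oct > P (24900 > 19700), so the low-spin state is favoured.
Filling d⁵ accordingly: t₂g⁵ eg⁰.
Unpaired electrons: 1.

1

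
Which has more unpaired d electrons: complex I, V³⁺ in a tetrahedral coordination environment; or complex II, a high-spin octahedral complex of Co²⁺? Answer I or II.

II

I: V³⁺: group 5, so d-count = 5 − 3 = 2; Tetrahedral splitting is small, so the complex is high-spin; e² t₂⁰ → 2 unpaired.
II: Group 9 minus oxidation state +2 gives a d⁷ configuration for Co²⁺; t₂g⁵ eg² → 3 unpaired.
So II has more unpaired electrons.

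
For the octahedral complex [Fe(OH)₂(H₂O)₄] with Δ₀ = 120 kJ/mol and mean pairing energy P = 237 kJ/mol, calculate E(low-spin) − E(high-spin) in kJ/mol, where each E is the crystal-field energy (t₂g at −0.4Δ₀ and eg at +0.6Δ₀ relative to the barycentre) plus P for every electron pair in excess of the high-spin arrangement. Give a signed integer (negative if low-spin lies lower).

234

Ligand charges: 2×(-1) from OH⁻ and 4×(+0) from H₂O sum to -2; with overall charge +0, Fe is +2.
Fe is in group 8, so Fe²⁺ is d⁶ (8 − 2 = 6).
In the high-spin limit (t₂g⁴ eg²) the orbital term is -0.4Δ₀ = -48 kJ/mol, with no excess pairing.
Low-spin: t₂g⁶ eg⁰, orbital CFSE = -2.4Δ₀ = -288 kJ/mol; plus 2 excess pairs × P = +474 kJ/mol; total 186 kJ/mol.
E(LS) − E(HS) = 186 − (-48) = 234 kJ/mol.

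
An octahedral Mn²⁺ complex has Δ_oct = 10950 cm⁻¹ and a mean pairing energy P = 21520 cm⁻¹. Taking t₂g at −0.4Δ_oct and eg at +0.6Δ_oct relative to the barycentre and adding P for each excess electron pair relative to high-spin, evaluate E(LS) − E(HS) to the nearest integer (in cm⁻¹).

21140

Mn sits in group 7; removing 2 electrons leaves Mn²⁺ with 7 − 2 = 5 d electrons.
High-spin: t₂g³ eg², CFSE = 0.0Δ_oct = 0 cm⁻¹.
Low-spin: t₂g⁵ eg⁰, orbital CFSE = -2.0Δ_oct = -21900 cm⁻¹; plus 2 excess pairs × P = +43040 cm⁻¹; total 21140 cm⁻¹.
E(LS) − E(HS) = 21140 − (0) = 21140 cm⁻¹.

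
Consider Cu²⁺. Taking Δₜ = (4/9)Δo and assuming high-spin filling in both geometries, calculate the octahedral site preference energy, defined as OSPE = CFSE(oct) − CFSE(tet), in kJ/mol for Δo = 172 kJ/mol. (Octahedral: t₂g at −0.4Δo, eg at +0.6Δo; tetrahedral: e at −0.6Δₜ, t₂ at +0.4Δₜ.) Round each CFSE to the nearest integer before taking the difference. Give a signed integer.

Cu sits in group 11; removing 2 electrons leaves Cu²⁺ with 11 − 2 = 9 d electrons.
In an octahedral site d⁹ (HS) is t₂g⁶ eg³, giving CFSE(oct) = -0.6Δo = -103 kJ/mol.
In a tetrahedral site the filling is e⁴ t₂⁵: CFSE(tet) = -0.4Δₜ = -0.4 × (4/9)(172) = -31 kJ/mol.
OSPE = -103 − (-31) = -72 kJ/mol.

-72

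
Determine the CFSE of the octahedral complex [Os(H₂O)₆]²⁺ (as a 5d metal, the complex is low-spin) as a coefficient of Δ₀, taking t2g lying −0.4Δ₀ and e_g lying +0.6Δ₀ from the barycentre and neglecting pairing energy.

H₂O is neutral, so the +2 overall charge sits on Os: oxidation state +2.
Os sits in group 8; removing 2 electrons leaves Os²⁺ with 8 − 2 = 6 d electrons.
Configuration: t2g^6 e_g^0.
CFSE = 6(-0.4Δ₀) + 0(0.6Δ₀) = -2.4Δ₀ + 0.0Δ₀ = -2.4Δ₀.

-2.4 Δ₀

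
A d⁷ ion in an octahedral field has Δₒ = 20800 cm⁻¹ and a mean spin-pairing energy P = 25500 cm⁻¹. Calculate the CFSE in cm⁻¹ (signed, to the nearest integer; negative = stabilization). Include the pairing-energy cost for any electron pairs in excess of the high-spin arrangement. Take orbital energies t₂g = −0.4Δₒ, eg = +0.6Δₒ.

Δₒ < P, so pairing is avoided: the ground state is high-spin.
That gives t₂g⁵ eg².
Orbital CFSE = -0.8Δₒ = -0.8 × 20800 = -16640 cm⁻¹.
High-spin has no excess pairs, so no pairing correction applies.

-16640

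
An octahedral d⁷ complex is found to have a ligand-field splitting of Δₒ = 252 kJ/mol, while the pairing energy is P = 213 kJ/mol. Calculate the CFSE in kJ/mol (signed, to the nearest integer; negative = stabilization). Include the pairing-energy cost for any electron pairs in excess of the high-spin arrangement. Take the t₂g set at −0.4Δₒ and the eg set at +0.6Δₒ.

-241

Since Δₒ = 252 kJ/mol > P = 213 kJ/mol, the complex adopts the low-spin configuration.
Configuration: t₂g⁶ eg¹.
Orbital CFSE = -1.8Δₒ = -1.8 × 252 = -454 kJ/mol.
Excess pairs vs high-spin: 3 − 2 = 1; pairing cost = +213 kJ/mol.
Net CFSE = -454 + 213 = -241 kJ/mol.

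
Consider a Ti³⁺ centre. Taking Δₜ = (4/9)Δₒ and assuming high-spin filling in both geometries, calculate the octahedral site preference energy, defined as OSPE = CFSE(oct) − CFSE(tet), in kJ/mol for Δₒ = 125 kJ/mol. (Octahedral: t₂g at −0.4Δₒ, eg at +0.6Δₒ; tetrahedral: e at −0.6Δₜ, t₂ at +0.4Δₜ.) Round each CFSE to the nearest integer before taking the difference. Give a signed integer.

Ti sits in group 4; removing 3 electrons leaves Ti³⁺ with 4 − 3 = 1 d electrons.
In an octahedral site d¹ (HS) is t2g^1 e_g^0, giving CFSE(oct) = -0.4Δₒ = -50 kJ/mol.
Tetrahedral e^1 t2^0 gives -0.6Δₜ = -0.6 × (4/9) × 125 = -33 kJ/mol.
OSPE = -50 − (-33) = -17 kJ/mol.

-17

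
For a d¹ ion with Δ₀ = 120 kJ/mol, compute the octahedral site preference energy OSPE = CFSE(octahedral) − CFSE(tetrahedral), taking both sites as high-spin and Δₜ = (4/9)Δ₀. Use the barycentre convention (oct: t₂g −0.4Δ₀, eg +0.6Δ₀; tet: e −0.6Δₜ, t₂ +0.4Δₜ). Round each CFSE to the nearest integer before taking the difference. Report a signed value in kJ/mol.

In an octahedral site d¹ (HS) is t2g^1 e_g^0, giving CFSE(oct) = -0.4Δ₀ = -48 kJ/mol.
In a tetrahedral site the filling is e^1 t2^0: CFSE(tet) = -0.6Δₜ = -0.6 × (4/9)(120) = -32 kJ/mol.
OSPE = -48 − (-32) = -16 kJ/mol.

-16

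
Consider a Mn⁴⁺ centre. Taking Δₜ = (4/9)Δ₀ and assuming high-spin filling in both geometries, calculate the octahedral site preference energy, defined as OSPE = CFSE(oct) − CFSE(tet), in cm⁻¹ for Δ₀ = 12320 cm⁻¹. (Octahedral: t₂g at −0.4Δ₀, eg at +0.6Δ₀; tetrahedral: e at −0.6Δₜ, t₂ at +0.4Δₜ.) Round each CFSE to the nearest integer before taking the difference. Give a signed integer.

Mn⁴⁺: group 7, so d-count = 7 − 4 = 3.
In an octahedral site d³ (HS) is t2g^3 e_g^0, giving CFSE(oct) = -1.2Δ₀ = -14784 cm⁻¹.
In a tetrahedral site the filling is e^2 t2^1: CFSE(tet) = -0.8Δₜ = -0.8 × (4/9)(12320) = -4380 cm⁻¹.
OSPE = CFSE(oct) − CFSE(tet) = -14784 − (-4380) = -10404 cm⁻¹.

-10404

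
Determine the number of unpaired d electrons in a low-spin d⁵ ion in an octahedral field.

Configuration: t₂g⁵ eg⁰, giving 1 unpaired electron.

1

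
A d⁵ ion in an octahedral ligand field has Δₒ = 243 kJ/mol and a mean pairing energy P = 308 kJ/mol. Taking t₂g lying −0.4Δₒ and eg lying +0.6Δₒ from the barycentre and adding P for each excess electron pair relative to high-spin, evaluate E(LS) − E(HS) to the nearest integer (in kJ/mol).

In the high-spin limit (t₂g³ eg²) the orbital term is 0.0Δₒ = 0 kJ/mol, with no excess pairing.
Low-spin: t₂g⁵ eg⁰, orbital CFSE = -2.0Δₒ = -486 kJ/mol; plus 2 excess pairs × P = +616 kJ/mol; total 130 kJ/mol.
The difference is 130 − (0) = 130 kJ/mol, so high-spin lies lower.

130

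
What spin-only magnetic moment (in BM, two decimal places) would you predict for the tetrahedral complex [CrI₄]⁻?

Each I⁻ contributes -1; 4 × (-1) = -4. With overall charge -1, Cr is in the +3 oxidation state.
Cr³⁺: group 6, so d-count = 6 − 3 = 3.
With tetrahedral geometry the complex is necessarily high-spin.
Configuration: e^2 t2^1 → 3 unpaired electrons.
μ(spin-only) = √[3(3+2)] = √15 ≈ 3.87 BM.

3.87 BM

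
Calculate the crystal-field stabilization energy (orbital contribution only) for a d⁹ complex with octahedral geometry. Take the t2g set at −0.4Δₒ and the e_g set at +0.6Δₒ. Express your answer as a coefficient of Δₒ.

-0.6 Δₒ

For octahedral d⁹ the high- and low-spin configurations coincide.
Configuration: t2g^6 e_g^3.
CFSE = 6(-0.4Δₒ) + 3(0.6Δₒ) = -2.4Δₒ + 1.8Δₒ = -0.6Δₒ.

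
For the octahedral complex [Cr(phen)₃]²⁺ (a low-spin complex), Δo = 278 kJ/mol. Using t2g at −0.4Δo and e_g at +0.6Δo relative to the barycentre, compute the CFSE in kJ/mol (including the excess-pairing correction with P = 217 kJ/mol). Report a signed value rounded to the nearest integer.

-228

phen is neutral, so the +2 overall charge sits on Cr: oxidation state +2.
Group 6 minus oxidation state +2 gives a d⁴ configuration for Cr²⁺.
Electron filling gives t2g^4 e_g^0.
CFSE(orbital) = 4×(-0.4Δo) + 0×(0.6Δo) = -1.6Δo; with Δo = 278 kJ/mol that is -445 kJ/mol.
Pairing penalty: 1 pair vs 0 in the high-spin reference → 1 extra × P = 217 kJ/mol.
Net CFSE = -445 + 217 = -228 kJ/mol.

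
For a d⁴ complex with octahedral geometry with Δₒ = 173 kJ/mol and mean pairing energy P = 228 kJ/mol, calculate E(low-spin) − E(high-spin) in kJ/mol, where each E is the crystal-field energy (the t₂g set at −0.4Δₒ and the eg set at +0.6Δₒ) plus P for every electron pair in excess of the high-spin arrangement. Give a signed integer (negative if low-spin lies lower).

High-spin: t₂g³ eg¹, CFSE = -0.6Δₒ = -104 kJ/mol.
Low-spin: t₂g⁴ eg⁰, orbital CFSE = -1.6Δₒ = -277 kJ/mol; plus 1 excess pair × P = +228 kJ/mol; total -49 kJ/mol.
E(LS) − E(HS) = -49 − (-104) = 55 kJ/mol.

55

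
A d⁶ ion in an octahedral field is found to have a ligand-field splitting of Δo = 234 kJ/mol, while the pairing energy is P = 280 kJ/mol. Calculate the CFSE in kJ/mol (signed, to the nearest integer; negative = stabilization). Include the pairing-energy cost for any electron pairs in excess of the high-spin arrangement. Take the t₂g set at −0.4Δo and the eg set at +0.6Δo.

-94

Since Δo = 234 kJ/mol < P = 280 kJ/mol, the complex adopts the high-spin configuration.
Filling d⁶ accordingly: t₂g⁴ eg².
Orbital CFSE = -0.4Δo = -0.4 × 234 = -94 kJ/mol.
High-spin has no excess pairs, so no pairing correction applies.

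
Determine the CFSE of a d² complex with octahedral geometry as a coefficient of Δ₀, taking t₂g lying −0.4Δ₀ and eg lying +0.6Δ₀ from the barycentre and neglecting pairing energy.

-0.8 Δ₀

Configuration: t₂g² eg⁰.
CFSE = 2(-0.4Δ₀) + 0(0.6Δ₀) = -0.8Δ₀ + 0.0Δ₀ = -0.8Δ₀.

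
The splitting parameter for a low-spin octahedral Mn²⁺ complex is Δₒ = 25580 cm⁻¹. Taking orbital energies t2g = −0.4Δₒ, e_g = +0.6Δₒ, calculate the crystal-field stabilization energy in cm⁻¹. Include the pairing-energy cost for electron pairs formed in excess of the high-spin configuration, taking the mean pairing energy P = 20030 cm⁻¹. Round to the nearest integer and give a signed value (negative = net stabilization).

Mn sits in group 7; removing 2 electrons leaves Mn²⁺ with 7 − 2 = 5 d electrons.
Electron filling gives t2g^5 e_g^0.
The orbital stabilization is -2.0Δₒ = -2.0 × 25580 = -51160 cm⁻¹.
High-spin d⁵ would be t2g^3 e_g^2 with 0 pairs; low-spin has 2, so 2 excess pairs cost +2P = +40060 cm⁻¹.
Overall CFSE = -51160 + 40060 = -11100 cm⁻¹.

-11100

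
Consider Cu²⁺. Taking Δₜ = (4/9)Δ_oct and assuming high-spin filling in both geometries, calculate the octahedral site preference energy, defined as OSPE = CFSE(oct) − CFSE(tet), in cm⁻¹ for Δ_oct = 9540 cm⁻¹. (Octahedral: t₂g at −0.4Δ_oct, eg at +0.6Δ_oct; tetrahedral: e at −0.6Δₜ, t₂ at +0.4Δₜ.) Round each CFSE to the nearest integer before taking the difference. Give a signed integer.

-4028

Cu sits in group 11; removing 2 electrons leaves Cu²⁺ with 11 − 2 = 9 d electrons.
Octahedral high-spin t₂g⁶ eg³: CFSE = -0.6 × 9540 = -5724 cm⁻¹.
In a tetrahedral site the filling is e⁴ t₂⁵: CFSE(tet) = -0.4Δₜ = -0.4 × (4/9)(9540) = -1696 cm⁻¹.
Subtracting, OSPE = -5724 − (-1696) = -4028 cm⁻¹.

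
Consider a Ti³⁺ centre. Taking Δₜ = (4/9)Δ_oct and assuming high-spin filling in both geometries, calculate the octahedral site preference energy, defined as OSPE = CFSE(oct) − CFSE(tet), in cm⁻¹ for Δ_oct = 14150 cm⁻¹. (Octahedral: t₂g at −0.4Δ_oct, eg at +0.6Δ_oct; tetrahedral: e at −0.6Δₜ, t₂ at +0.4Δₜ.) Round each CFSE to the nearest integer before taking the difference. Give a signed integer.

-1887

Ti³⁺: group 4, so d-count = 4 − 3 = 1.
Octahedral high-spin t₂g¹ eg⁰: CFSE = -0.4 × 14150 = -5660 cm⁻¹.
In a tetrahedral site the filling is e¹ t₂⁰: CFSE(tet) = -0.6Δₜ = -0.6 × (4/9)(14150) = -3773 cm⁻¹.
OSPE = -5660 − (-3773) = -1887 cm⁻¹.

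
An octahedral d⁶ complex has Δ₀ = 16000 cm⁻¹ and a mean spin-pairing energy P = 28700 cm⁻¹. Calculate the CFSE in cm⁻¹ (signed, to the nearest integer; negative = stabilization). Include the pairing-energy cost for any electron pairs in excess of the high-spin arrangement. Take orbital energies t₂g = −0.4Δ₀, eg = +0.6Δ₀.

-6400

Here Δ₀ < P (16000 < 28700), so the high-spin state is favoured.
Configuration: t₂g⁴ eg².
Orbital CFSE = -0.4Δ₀ = -0.4 × 16000 = -6400 cm⁻¹.
High-spin has no excess pairs, so no pairing correction applies.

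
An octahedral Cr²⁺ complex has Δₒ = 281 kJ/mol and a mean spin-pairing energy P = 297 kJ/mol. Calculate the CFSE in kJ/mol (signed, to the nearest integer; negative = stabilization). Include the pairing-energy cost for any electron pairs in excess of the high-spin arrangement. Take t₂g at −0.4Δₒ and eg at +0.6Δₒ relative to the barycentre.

-169

Group 6 minus oxidation state +2 gives a d⁴ configuration for Cr²⁺.
Here Δₒ < P (281 < 297), so the high-spin state is favoured.
That gives t₂g³ eg¹.
Orbital CFSE = -0.6Δₒ = -0.6 × 281 = -169 kJ/mol.
High-spin has no excess pairs, so no pairing correction applies.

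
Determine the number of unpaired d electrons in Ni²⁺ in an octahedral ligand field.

2

Ni is in group 10, so Ni²⁺ is d⁸ (10 − 2 = 8).
Configuration: t2g^6 e_g^2, giving 2 unpaired electrons.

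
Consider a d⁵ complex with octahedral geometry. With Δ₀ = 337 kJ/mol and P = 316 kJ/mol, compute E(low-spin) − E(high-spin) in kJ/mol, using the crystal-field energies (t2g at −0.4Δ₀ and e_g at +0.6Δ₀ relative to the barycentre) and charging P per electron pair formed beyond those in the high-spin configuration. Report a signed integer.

-42

In the high-spin limit (t2g^3 e_g^2) the orbital term is 0.0Δ₀ = 0 kJ/mol, with no excess pairing.
Low-spin t2g^5 e_g^0 gives -2.0Δ₀ = -674 kJ/mol, but forming 2 extra pairs costs 2P = 632 kJ/mol, so E(LS) = -674 + 632 = -42 kJ/mol.
The difference is -42 − (0) = -42 kJ/mol, so low-spin lies lower.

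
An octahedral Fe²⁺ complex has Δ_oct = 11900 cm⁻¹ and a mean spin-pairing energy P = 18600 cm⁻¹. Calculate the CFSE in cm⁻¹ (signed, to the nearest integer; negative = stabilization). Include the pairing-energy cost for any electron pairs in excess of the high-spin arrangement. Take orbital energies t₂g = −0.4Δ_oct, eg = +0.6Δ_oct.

Fe sits in group 8; removing 2 electrons leaves Fe²⁺ with 8 − 2 = 6 d electrons.
Here Δ_oct < P (11900 < 18600), so the high-spin state is favoured.
Configuration: t₂g⁴ eg².
Orbital CFSE = -0.4Δ_oct = -0.4 × 11900 = -4760 cm⁻¹.
High-spin has no excess pairs, so no pairing correction applies.

-4760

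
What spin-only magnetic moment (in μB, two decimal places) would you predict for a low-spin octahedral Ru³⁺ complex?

Group 8 minus oxidation state +3 gives a d⁵ configuration for Ru³⁺.
Configuration: t₂g⁵ eg⁰ → 1 unpaired electron.
μ(spin-only) = √[1(1+2)] = √3 ≈ 1.73 μB.

1.73 μB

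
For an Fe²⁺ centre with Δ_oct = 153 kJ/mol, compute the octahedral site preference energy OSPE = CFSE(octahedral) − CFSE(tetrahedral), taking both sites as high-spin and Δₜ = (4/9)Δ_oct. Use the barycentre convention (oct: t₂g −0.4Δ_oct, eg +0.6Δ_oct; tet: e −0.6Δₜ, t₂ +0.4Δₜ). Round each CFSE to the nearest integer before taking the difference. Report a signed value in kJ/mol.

-20

Fe²⁺: group 8, so d-count = 8 − 2 = 6.
Octahedral (high-spin): t2g^4 e_g^2, CFSE = 4(−0.4) + 2(+0.6) = -0.4Δ_oct = -0.4 × 153 = -61 kJ/mol.
Tetrahedral: e^3 t2^3, CFSE = 3(−0.6) + 3(+0.4) = -0.6Δₜ = -0.6 × (4/9) × 153 = -41 kJ/mol.
OSPE = CFSE(oct) − CFSE(tet) = -61 − (-41) = -20 kJ/mol.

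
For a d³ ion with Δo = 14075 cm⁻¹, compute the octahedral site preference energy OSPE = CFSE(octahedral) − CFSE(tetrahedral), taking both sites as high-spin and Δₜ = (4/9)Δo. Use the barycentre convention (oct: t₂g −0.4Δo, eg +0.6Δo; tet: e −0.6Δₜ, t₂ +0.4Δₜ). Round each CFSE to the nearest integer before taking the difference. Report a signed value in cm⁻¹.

-11886

Octahedral (high-spin): t₂g³ eg⁰, CFSE = 3(−0.4) + 0(+0.6) = -1.2Δo = -1.2 × 14075 = -16890 cm⁻¹.
Tetrahedral e² t₂¹ gives -0.8Δₜ = -0.8 × (4/9) × 14075 = -5004 cm⁻¹.
OSPE = -16890 − (-5004) = -11886 cm⁻¹.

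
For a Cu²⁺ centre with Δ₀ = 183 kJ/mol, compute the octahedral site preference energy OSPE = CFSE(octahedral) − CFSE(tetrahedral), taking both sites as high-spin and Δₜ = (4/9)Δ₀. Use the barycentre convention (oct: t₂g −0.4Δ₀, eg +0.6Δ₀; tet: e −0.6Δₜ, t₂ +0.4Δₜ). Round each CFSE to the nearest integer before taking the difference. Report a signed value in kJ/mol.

-77

Group 11 minus oxidation state +2 gives a d⁹ configuration for Cu²⁺.
Octahedral high-spin t₂g⁶ eg³: CFSE = -0.6 × 183 = -110 kJ/mol.
In a tetrahedral site the filling is e⁴ t₂⁵: CFSE(tet) = -0.4Δₜ = -0.4 × (4/9)(183) = -33 kJ/mol.
OSPE = CFSE(oct) − CFSE(tet) = -110 − (-33) = -77 kJ/mol.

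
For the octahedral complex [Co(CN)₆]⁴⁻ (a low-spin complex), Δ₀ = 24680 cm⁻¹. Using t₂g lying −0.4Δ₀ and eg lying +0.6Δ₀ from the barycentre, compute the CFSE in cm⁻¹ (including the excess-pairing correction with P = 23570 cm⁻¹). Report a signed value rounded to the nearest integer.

Each CN⁻ contributes -1; 6 × (-1) = -6. With overall charge -4, Co is in the +2 oxidation state.
Co is in group 9, so Co²⁺ is d⁷ (9 − 2 = 7).
Electron filling gives t₂g⁶ eg¹.
The orbital stabilization is -1.8Δ₀ = -1.8 × 24680 = -44424 cm⁻¹.
Relative to high-spin t₂g⁵ eg² (2 paired), the low-spin configuration has 1 additional pair, contributing +1 × 23570 = +23570 cm⁻¹.
Overall CFSE = -44424 + 23570 = -20854 cm⁻¹.

-20854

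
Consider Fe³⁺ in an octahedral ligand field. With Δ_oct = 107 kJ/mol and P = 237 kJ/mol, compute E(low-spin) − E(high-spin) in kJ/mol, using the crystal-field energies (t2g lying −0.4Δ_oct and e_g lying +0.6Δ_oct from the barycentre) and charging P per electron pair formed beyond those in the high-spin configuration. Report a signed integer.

260

Fe sits in group 8; removing 3 electrons leaves Fe³⁺ with 8 − 3 = 5 d electrons.
High-spin d⁵ fills as t2g^3 e_g^2 with CFSE 3(−0.4) + 2(+0.6) = 0.0Δ_oct = 0 kJ/mol.
Low-spin: t2g^5 e_g^0, orbital CFSE = -2.0Δ_oct = -214 kJ/mol; plus 2 excess pairs × P = +474 kJ/mol; total 260 kJ/mol.
The difference is 260 − (0) = 260 kJ/mol, so high-spin lies lower.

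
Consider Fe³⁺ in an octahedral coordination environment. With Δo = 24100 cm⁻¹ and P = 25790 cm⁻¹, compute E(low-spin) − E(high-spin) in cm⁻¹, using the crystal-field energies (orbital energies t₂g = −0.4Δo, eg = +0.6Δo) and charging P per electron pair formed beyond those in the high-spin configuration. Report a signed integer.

3380

Fe is in group 8, so Fe³⁺ is d⁵ (8 − 3 = 5).
High-spin d⁵ fills as t₂g³ eg² with CFSE 3(−0.4) + 2(+0.6) = 0.0Δo = 0 cm⁻¹.
Low-spin t₂g⁵ eg⁰ gives -2.0Δo = -48200 cm⁻¹, but forming 2 extra pairs costs 2P = 51580 cm⁻¹, so E(LS) = -48200 + 51580 = 3380 cm⁻¹.
E(LS) − E(HS) = 3380 − (0) = 3380 cm⁻¹.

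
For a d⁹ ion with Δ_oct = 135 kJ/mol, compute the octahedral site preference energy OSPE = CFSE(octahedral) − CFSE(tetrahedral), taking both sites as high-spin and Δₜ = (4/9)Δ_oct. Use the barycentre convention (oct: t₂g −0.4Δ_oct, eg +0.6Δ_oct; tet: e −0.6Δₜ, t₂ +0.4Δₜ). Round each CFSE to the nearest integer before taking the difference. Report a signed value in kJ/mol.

In an octahedral site d⁹ (HS) is t₂g⁶ eg³, giving CFSE(oct) = -0.6Δ_oct = -81 kJ/mol.
Tetrahedral: e⁴ t₂⁵, CFSE = 4(−0.6) + 5(+0.4) = -0.4Δₜ = -0.4 × (4/9) × 135 = -24 kJ/mol.
Subtracting, OSPE = -81 − (-24) = -57 kJ/mol.

-57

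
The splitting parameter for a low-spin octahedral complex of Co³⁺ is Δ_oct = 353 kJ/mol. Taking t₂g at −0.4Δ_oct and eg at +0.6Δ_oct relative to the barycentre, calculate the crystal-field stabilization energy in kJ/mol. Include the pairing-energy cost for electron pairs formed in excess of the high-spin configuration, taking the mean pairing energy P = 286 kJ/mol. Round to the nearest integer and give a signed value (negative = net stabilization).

Co sits in group 9; removing 3 electrons leaves Co³⁺ with 9 − 3 = 6 d electrons.
The d⁶ electrons fill as t₂g⁶ eg⁰.
CFSE(orbital) = 6×(-0.4Δ_oct) + 0×(0.6Δ_oct) = -2.4Δ_oct; with Δ_oct = 353 kJ/mol that is -847 kJ/mol.
Relative to high-spin t₂g⁴ eg² (1 paired), the low-spin configuration has 2 additional pairs, contributing +2 × 286 = +572 kJ/mol.
Overall CFSE = -847 + 572 = -275 kJ/mol.

-275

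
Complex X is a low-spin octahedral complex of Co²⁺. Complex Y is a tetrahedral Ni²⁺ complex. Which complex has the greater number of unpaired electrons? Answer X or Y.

Y

X: Co sits in group 9; removing 2 electrons leaves Co²⁺ with 9 − 2 = 7 d electrons; t₂g⁶ eg¹ → 1 unpaired.
Y: Group 10 minus oxidation state +2 gives a d⁸ configuration for Ni²⁺; With tetrahedral geometry the complex is necessarily high-spin; e⁴ t₂⁴ → 2 unpaired.
So Y has more unpaired electrons.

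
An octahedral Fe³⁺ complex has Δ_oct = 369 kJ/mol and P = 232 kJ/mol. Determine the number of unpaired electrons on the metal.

Fe sits in group 8; removing 3 electrons leaves Fe³⁺ with 8 − 3 = 5 d electrons.
Here Δ_oct > P (369 > 232), so the low-spin state is favoured.
That gives t₂g⁵ eg⁰.
Unpaired electrons: 1.

1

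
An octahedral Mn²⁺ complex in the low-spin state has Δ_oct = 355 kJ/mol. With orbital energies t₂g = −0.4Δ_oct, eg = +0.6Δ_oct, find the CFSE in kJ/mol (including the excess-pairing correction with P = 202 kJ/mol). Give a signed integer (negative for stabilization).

-306

Mn is in group 7, so Mn²⁺ is d⁵ (7 − 2 = 5).
The d⁵ electrons fill as t₂g⁵ eg⁰.
CFSE(orbital) = 5×(-0.4Δ_oct) + 0×(0.6Δ_oct) = -2.0Δ_oct; with Δ_oct = 355 kJ/mol that is -710 kJ/mol.
Relative to high-spin t₂g³ eg² (0 paired), the low-spin configuration has 2 additional pairs, contributing +2 × 202 = +404 kJ/mol.
Combining: -710 + 404 = -306 kJ/mol.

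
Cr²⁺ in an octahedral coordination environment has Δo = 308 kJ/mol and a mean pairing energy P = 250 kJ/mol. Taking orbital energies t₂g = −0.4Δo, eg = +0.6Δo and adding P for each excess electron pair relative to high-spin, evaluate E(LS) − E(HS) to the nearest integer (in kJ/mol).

Cr²⁺: group 6, so d-count = 6 − 2 = 4.
High-spin d⁴ fills as t₂g³ eg¹ with CFSE 3(−0.4) + 1(+0.6) = -0.6Δo = -185 kJ/mol.
For low-spin the configuration is t₂g⁴ eg⁰: orbital energy -1.6 × 308 = -493 kJ/mol, and 1 additional pair relative to high-spin adds 250 kJ/mol, giving -243 kJ/mol.
Thus E(LS) − E(HS) = -58 kJ/mol.

-58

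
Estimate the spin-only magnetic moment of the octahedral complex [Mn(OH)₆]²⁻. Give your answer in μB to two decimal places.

Each OH⁻ contributes -1; 6 × (-1) = -6. With overall charge -2, Mn is in the +4 oxidation state.
Mn sits in group 7; removing 4 electrons leaves Mn⁴⁺ with 7 − 4 = 3 d electrons.
Configuration: t2g^3 e_g^0 → 3 unpaired electrons.
μ(spin-only) = √[3(3+2)] = √15 ≈ 3.87 μB.

3.87 μB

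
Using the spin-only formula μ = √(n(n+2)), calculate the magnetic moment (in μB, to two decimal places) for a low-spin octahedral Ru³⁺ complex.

1.73 μB

Ru sits in group 8; removing 3 electrons leaves Ru³⁺ with 8 − 3 = 5 d electrons.
Configuration: t₂g⁵ eg⁰ → 1 unpaired electron.
μ(spin-only) = √[1(1+2)] = √3 ≈ 1.73 μB.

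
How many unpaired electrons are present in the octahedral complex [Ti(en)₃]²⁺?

2

en is neutral, so the +2 overall charge sits on Ti: oxidation state +2.
Ti²⁺: group 4, so d-count = 4 − 2 = 2.
Configuration: t2g^2 e_g^0, giving 2 unpaired electrons.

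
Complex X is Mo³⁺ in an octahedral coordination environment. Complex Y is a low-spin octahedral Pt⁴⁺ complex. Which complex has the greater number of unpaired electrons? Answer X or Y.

X: Group 6 minus oxidation state +3 gives a d³ configuration for Mo³⁺; t₂g³ eg⁰ → 3 unpaired.
Y: Pt sits in group 10; removing 4 electrons leaves Pt⁴⁺ with 10 − 4 = 6 d electrons; t2g^6 e_g^0 → 0 unpaired.
So X has more unpaired electrons.

X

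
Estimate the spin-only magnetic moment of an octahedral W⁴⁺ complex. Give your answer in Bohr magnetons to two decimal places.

Group 6 minus oxidation state +4 gives a d² configuration for W⁴⁺.
For octahedral d² the high- and low-spin configurations coincide.
Configuration: t₂g² eg⁰ → 2 unpaired electrons.
μ(spin-only) = √[2(2+2)] = √8 ≈ 2.83 Bohr magnetons.

2.83 Bohr magnetons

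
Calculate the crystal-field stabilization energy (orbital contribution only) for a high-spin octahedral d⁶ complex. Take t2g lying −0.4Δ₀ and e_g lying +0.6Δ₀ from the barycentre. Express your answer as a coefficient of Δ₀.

-0.4 Δ₀

Configuration: t2g^4 e_g^2.
CFSE = 4(-0.4Δ₀) + 2(0.6Δ₀) = -1.6Δ₀ + 1.2Δ₀ = -0.4Δ₀.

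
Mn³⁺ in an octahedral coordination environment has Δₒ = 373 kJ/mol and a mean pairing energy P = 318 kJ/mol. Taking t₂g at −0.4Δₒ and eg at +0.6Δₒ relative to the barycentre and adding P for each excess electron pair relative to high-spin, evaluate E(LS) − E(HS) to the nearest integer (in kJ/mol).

-55

Mn sits in group 7; removing 3 electrons leaves Mn³⁺ with 7 − 3 = 4 d electrons.
High-spin d⁴ fills as t₂g³ eg¹ with CFSE 3(−0.4) + 1(+0.6) = -0.6Δₒ = -224 kJ/mol.
Low-spin: t₂g⁴ eg⁰, orbital CFSE = -1.6Δₒ = -597 kJ/mol; plus 1 excess pair × P = +318 kJ/mol; total -279 kJ/mol.
E(LS) − E(HS) = -279 − (-224) = -55 kJ/mol.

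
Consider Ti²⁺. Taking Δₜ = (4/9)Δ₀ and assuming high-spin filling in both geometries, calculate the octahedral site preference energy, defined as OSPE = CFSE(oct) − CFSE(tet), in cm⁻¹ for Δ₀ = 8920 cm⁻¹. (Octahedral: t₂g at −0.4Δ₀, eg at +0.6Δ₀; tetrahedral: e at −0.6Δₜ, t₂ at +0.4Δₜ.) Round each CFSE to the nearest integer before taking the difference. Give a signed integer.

-2379

Ti sits in group 4; removing 2 electrons leaves Ti²⁺ with 4 − 2 = 2 d electrons.
Octahedral (high-spin): t₂g² eg⁰, CFSE = 2(−0.4) + 0(+0.6) = -0.8Δ₀ = -0.8 × 8920 = -7136 cm⁻¹.
In a tetrahedral site the filling is e² t₂⁰: CFSE(tet) = -1.2Δₜ = -1.2 × (4/9)(8920) = -4757 cm⁻¹.
OSPE = CFSE(oct) − CFSE(tet) = -7136 − (-4757) = -2379 cm⁻¹.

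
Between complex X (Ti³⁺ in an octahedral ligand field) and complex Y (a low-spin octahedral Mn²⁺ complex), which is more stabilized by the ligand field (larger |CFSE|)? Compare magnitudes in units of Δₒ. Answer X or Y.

X: Ti is in group 4, so Ti³⁺ is d¹ (4 − 3 = 1); For octahedral d¹ the high- and low-spin configurations coincide; t₂g¹ eg⁰, CFSE = -0.4Δₒ.
Y: Mn is in group 7, so Mn²⁺ is d⁵ (7 − 2 = 5); t₂g⁵ eg⁰, CFSE = -2.0Δₒ.
So Y has the larger |CFSE|.

Y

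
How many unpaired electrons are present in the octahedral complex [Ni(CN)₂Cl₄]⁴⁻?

2

Ligand charges: 2×(-1) from CN⁻ and 4×(-1) from Cl⁻ sum to -6; with overall charge -4, Ni is +2.
Ni²⁺: group 10, so d-count = 10 − 2 = 8.
Configuration: t2g^6 e_g^2, giving 2 unpaired electrons.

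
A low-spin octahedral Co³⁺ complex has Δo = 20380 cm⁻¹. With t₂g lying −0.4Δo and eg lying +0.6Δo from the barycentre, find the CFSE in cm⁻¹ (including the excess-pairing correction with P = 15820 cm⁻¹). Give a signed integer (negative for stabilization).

Co³⁺: group 9, so d-count = 9 − 3 = 6.
Configuration: t₂g⁶ eg⁰.
The orbital stabilization is -2.4Δo = -2.4 × 20380 = -48912 cm⁻¹.
Pairing penalty: 3 pairs vs 1 in the high-spin reference → 2 extra × P = 31640 cm⁻¹.
Combining: -48912 + 31640 = -17272 cm⁻¹.

-17272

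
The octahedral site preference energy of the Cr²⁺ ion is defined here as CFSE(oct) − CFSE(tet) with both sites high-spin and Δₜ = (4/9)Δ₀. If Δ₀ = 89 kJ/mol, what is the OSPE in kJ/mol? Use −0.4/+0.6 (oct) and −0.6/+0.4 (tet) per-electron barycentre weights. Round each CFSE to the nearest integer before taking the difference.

Cr is in group 6, so Cr²⁺ is d⁴ (6 − 2 = 4).
Octahedral high-spin t₂g³ eg¹: CFSE = -0.6 × 89 = -53 kJ/mol.
Tetrahedral e² t₂² gives -0.4Δₜ = -0.4 × (4/9) × 89 = -16 kJ/mol.
Subtracting, OSPE = -53 − (-16) = -37 kJ/mol.

-37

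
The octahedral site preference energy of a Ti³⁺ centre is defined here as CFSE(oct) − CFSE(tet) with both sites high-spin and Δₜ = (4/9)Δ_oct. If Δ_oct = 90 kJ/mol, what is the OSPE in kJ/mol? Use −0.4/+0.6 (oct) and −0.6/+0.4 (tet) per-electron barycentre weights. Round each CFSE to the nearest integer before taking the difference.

Ti³⁺: group 4, so d-count = 4 − 3 = 1.
Octahedral high-spin t2g^1 e_g^0: CFSE = -0.4 × 90 = -36 kJ/mol.
Tetrahedral: e^1 t2^0, CFSE = 1(−0.6) + 0(+0.4) = -0.6Δₜ = -0.6 × (4/9) × 90 = -24 kJ/mol.
Subtracting, OSPE = -36 − (-24) = -12 kJ/mol.

-12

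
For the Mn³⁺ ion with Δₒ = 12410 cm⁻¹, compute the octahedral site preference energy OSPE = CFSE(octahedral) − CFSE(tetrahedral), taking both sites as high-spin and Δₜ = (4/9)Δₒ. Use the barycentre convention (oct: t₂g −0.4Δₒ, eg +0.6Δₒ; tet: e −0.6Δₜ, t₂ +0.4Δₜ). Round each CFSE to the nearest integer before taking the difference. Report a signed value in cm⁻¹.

-5240

Mn sits in group 7; removing 3 electrons leaves Mn³⁺ with 7 − 3 = 4 d electrons.
Octahedral high-spin t2g^3 e_g^1: CFSE = -0.6 × 12410 = -7446 cm⁻¹.
Tetrahedral e^2 t2^2 gives -0.4Δₜ = -0.4 × (4/9) × 12410 = -2206 cm⁻¹.
OSPE = -7446 − (-2206) = -5240 cm⁻¹.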